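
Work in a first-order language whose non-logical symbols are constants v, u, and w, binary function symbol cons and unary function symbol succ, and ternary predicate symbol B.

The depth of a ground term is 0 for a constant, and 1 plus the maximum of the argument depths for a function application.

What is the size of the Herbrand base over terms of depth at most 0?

First count ground terms of depth ≤ 0.
Let N_k = |{terms of depth ≤ k}|. Then N_0 = 3 and N_k = 3 + N_{k-1}^2 + N_{k-1} for k ≥ 1 (one summand per function symbol, arity giving the exponent).
N_0 = 3
Explicitly: v, u, w.
So |H| = 3.
Each predicate of arity r yields |H|^r ground atoms (one per choice of an r-tuple from H):
  B: 3^3 = 27
Total ground atoms: 27.

27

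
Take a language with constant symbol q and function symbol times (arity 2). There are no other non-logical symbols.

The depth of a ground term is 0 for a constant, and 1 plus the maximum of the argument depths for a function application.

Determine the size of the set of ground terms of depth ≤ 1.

Let N_k count ground terms of depth at most k. Each non-constant term of depth ≤ k is some function symbol applied to depth-≤(k−1) arguments, giving N_k = 1 + N_{k-1}^2.
N_0 = 1
N_1 = 1 + 1^2 = 2
Explicitly: q, times(q, q).

2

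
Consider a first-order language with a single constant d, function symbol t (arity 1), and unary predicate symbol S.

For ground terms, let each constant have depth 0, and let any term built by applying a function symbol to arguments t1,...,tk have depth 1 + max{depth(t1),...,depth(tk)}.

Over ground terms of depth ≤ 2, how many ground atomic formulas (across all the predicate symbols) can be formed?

3

First count ground terms of depth ≤ 2.
Count level by level. With function symbols t/1, the terms of depth ≤ k are the 1 constant together with each function applied to depth-≤(k−1) tuples, so N_k = 1 + N_{k-1}.
N_0 = 1
N_1 = 1 + 1 = 2
N_2 = 1 + 2 = 3
Explicitly: d, t(d), t(t(d)).
So |H| = 3.
Each predicate of arity r yields |H|^r ground atoms (one per choice of an r-tuple from H):
  S: 3
Total ground atoms: 3.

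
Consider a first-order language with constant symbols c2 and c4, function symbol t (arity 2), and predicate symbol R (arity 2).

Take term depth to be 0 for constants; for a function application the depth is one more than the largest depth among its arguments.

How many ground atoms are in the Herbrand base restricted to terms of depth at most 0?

4

First count ground terms of depth ≤ 0.
Let N_k count ground terms of depth at most k. Each non-constant term of depth ≤ k is some function symbol applied to depth-≤(k−1) arguments, giving N_k = 2 + N_{k-1}^2.
N_0 = 2
So |H| = 2.
A ground atom is a predicate applied to a tuple of terms from H, so the count is the sum over predicates of |H|^arity:
  R: 2^2 = 4
Total ground atoms: 4.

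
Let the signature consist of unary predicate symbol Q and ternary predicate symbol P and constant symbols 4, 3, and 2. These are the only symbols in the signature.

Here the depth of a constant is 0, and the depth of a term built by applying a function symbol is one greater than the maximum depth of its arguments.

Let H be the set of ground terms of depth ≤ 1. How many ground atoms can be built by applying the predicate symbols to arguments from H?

First count ground terms of depth ≤ 1.
With no function symbols every ground term is a constant, so there are exactly 3 ground terms at every depth bound.
N_0 = 3
N_1 = 3
Explicitly: 4, 3, 2.
So |H| = 3.
Each predicate of arity r yields |H|^r ground atoms (one per choice of an r-tuple from H):
  Q: 3;  P: 3^3 = 27
Total ground atoms: 3 + 27 = 30.

30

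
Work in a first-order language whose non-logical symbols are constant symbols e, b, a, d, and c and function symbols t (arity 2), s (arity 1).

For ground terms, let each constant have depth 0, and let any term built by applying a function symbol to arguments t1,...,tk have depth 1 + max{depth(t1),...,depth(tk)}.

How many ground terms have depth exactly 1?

Count level by level. With function symbols t/2, s/1, the terms of depth ≤ k are the 5 constants together with each function applied to depth-≤(k−1) tuples, so N_k = 5 + N_{k-1}^2 + N_{k-1}.
N_0 = 5
N_1 = 5 + 5^2 + 5 = 35
Terms of depth exactly 1: N_1 − N_0 = 35 − 5 = 30.

30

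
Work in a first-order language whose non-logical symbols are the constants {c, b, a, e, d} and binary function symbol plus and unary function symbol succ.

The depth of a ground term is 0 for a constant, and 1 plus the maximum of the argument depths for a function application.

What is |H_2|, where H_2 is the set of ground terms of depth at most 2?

Count level by level. With function symbols plus/2, succ/1, the terms of depth ≤ k are the 5 constants together with each function applied to depth-≤(k−1) tuples, so N_k = 5 + N_{k-1}^2 + N_{k-1}.
N_0 = 5
N_1 = 5 + 5^2 + 5 = 35
N_2 = 5 + 35^2 + 35 = 1265

1265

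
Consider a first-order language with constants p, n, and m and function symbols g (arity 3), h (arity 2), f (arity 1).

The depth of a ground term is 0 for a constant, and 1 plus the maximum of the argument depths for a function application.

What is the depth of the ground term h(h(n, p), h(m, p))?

2

depth(h(n, p)) = 1 + max(0, 0) = 1
depth(h(m, p)) = 1 + max(0, 0) = 1
depth(h(h(n, p), h(m, p))) = 1 + max(1, 1) = 2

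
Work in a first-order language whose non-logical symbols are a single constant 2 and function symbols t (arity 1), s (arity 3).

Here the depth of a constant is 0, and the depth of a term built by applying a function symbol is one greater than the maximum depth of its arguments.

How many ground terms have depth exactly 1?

2

Let N_k count ground terms of depth at most k. Each non-constant term of depth ≤ k is some function symbol applied to depth-≤(k−1) arguments, giving N_k = 1 + N_{k-1} + N_{k-1}^3.
N_0 = 1
N_1 = 1 + 1 + 1^3 = 3
Terms of depth exactly 1: N_1 − N_0 = 3 − 1 = 2.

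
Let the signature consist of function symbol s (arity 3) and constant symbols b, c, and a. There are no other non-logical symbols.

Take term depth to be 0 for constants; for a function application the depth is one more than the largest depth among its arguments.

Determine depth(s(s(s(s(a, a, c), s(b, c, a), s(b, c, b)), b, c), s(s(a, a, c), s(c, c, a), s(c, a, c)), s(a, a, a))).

4

depth(s(a, a, c)) = 1 + max(0, 0, 0) = 1
depth(s(b, c, a)) = 1 + max(0, 0, 0) = 1
depth(s(b, c, b)) = 1 + max(0, 0, 0) = 1
depth(s(s(a, a, c), s(b, c, a), s(b, c, b))) = 1 + max(1, 1, 1) = 2
depth(s(s(s(a, a, c), s(b, c, a), s(b, c, b)), b, c)) = 1 + max(2, 0, 0) = 3
depth(s(c, c, a)) = 1 + max(0, 0, 0) = 1
depth(s(c, a, c)) = 1 + max(0, 0, 0) = 1
depth(s(s(a, a, c), s(c, c, a), s(c, a, c))) = 1 + max(1, 1, 1) = 2
depth(s(a, a, a)) = 1 + max(0, 0, 0) = 1
depth(s(s(s(s(a, a, c), s(b, c, a), s(b, c, b)), b, c), s(s(a, a, c), s(c, c, a), s(c, a, c)), s(a, a, a))) = 1 + max(3, 2, 1) = 4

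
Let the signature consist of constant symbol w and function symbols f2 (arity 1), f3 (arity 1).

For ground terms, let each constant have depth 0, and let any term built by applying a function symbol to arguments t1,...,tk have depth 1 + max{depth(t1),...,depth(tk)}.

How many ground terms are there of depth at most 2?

7

Count level by level. With function symbols f2/1, f3/1, the terms of depth ≤ k are the 1 constant together with each function applied to depth-≤(k−1) tuples, so N_k = 1 + N_{k-1} + N_{k-1}.
N_0 = 1
N_1 = 1 + 1 + 1 = 3
N_2 = 1 + 3 + 3 = 7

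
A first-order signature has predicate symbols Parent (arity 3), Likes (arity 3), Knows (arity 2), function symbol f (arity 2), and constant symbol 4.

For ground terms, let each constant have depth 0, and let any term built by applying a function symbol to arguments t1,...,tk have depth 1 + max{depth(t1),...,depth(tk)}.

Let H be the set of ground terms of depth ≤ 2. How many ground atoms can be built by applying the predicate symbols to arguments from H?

275

First count ground terms of depth ≤ 2.
Count level by level. With function symbols f/2, the terms of depth ≤ k are the 1 constant together with each function applied to depth-≤(k−1) tuples, so N_k = 1 + N_{k-1}^2.
N_0 = 1
N_1 = 1 + 1^2 = 2
N_2 = 1 + 2^2 = 5
So |H| = 5.
Ground atoms are formed by filling each argument slot of a predicate with a term from H, so an r-ary predicate gives |H|^r atoms:
  Parent: 5^3 = 125;  Likes: 5^3 = 125;  Knows: 5^2 = 25
Total ground atoms: 125 + 125 + 25 = 275.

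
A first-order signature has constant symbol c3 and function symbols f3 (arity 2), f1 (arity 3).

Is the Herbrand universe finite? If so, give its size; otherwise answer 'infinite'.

infinite

The signature has at least one function symbol (f3, arity 2) and at least one constant (c3).
Iterating f3 gives infinitely many distinct ground terms: c3, f3(c3, c3), f3(f3(c3, c3), f3(c3, c3)), ...
So the Herbrand universe is infinite.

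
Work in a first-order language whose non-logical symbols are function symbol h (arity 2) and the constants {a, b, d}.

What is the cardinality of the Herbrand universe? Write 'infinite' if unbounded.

The signature has at least one function symbol (h, arity 2) and at least one constant (a).
Iterating h gives infinitely many distinct ground terms: a, h(a, a), h(h(a, a), h(a, a)), ...
So the Herbrand universe is infinite.

infinite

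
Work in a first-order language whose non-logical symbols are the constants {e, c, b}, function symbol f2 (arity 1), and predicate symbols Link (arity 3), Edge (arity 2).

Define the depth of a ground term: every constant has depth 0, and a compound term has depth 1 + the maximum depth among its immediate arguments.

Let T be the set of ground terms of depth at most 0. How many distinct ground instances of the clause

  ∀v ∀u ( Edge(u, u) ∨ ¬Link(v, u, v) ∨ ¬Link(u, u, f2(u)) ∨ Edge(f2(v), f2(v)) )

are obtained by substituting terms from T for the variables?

9

Ground terms of depth ≤ 0:
  If N_k denotes the number of depth-≤k ground terms, the 3 constants give N_0 = 3, and each function symbol of arity r contributes N_{k-1}^r new terms at level k: N_k = 3 + N_{k-1}.
  N_0 = 3
  Explicitly: e, c, b.
So there are 3 ground terms available for substitution.
Each of v, u ranges independently over the available ground terms, and distinct assignments produce distinct instances.
Number of ground instances = 3^2 = 9.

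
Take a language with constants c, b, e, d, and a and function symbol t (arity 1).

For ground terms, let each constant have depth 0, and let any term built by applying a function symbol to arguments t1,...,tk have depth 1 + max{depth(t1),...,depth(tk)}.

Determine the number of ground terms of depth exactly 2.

Count level by level. With function symbols t/1, the terms of depth ≤ k are the 5 constants together with each function applied to depth-≤(k−1) tuples, so N_k = 5 + N_{k-1}.
N_0 = 5
N_1 = 5 + 5 = 10
N_2 = 5 + 10 = 15
Terms of depth exactly 2: N_2 − N_1 = 15 − 10 = 5.

5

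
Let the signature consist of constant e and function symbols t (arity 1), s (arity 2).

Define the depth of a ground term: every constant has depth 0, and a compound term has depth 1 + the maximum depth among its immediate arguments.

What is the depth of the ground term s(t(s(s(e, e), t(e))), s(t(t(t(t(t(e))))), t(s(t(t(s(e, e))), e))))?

depth(s(e, e)) = 1 + max(0, 0) = 1
depth(t(e)) = 1 + depth(e) = 1 + 0 = 1
depth(s(s(e, e), t(e))) = 1 + max(1, 1) = 2
depth(t(s(s(e, e), t(e)))) = 1 + depth(s(s(e, e), t(e))) = 1 + 2 = 3
depth(t(t(e))) = 1 + depth(t(e)) = 1 + 1 = 2
depth(t(t(t(e)))) = 1 + depth(t(t(e))) = 1 + 2 = 3
depth(t(t(t(t(e))))) = 1 + depth(t(t(t(e)))) = 1 + 3 = 4
depth(t(t(t(t(t(e)))))) = 1 + depth(t(t(t(t(e))))) = 1 + 4 = 5
depth(t(s(e, e))) = 1 + depth(s(e, e)) = 1 + 1 = 2
depth(t(t(s(e, e)))) = 1 + depth(t(s(e, e))) = 1 + 2 = 3
depth(s(t(t(s(e, e))), e)) = 1 + max(3, 0) = 4
depth(t(s(t(t(s(e, e))), e))) = 1 + depth(s(t(t(s(e, e))), e)) = 1 + 4 = 5
depth(s(t(t(t(t(t(e))))), t(s(t(t(s(e, e))), e)))) = 1 + max(5, 5) = 6
depth(s(t(s(s(e, e), t(e))), s(t(t(t(t(t(e))))), t(s(t(t(s(e, e))), e))))) = 1 + max(3, 6) = 7

7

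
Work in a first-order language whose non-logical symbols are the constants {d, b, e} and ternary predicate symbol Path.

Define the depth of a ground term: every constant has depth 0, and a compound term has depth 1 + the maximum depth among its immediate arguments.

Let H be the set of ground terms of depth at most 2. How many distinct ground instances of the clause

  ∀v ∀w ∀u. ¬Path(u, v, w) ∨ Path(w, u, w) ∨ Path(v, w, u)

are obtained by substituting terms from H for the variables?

27

Ground terms of depth ≤ 2:
  With no function symbols every ground term is a constant, so there are exactly 3 ground terms at every depth bound.
  N_0 = 3
  N_1 = 3
  N_2 = 3
  Explicitly: d, b, e.
So there are 3 ground terms available for substitution.
The clause has 3 distinct variables (v, w, u), each appearing in the body. In the free term algebra distinct substitutions yield syntactically distinct ground instances.
Number of ground instances = 3^3 = 27.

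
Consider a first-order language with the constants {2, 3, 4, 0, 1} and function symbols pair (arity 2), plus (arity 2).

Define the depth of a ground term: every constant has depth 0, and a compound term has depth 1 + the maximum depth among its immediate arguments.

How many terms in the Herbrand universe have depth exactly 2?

6000

Write N_k for the number of ground terms of depth ≤ k. A term of depth ≤ k is either a constant or a function symbol applied to arguments of depth ≤ k−1, so N_k = 5 + N_{k-1}^2 + N_{k-1}^2.
N_0 = 5
N_1 = 5 + 5^2 + 5^2 = 55
N_2 = 5 + 55^2 + 55^2 = 6055
Terms of depth exactly 2: N_2 − N_1 = 6055 − 55 = 6000.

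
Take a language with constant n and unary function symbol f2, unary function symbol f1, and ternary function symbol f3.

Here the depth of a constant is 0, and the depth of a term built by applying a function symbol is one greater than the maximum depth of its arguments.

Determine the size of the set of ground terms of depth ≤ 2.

73

Let N_k count ground terms of depth at most k. Each non-constant term of depth ≤ k is some function symbol applied to depth-≤(k−1) arguments, giving N_k = 1 + N_{k-1} + N_{k-1} + N_{k-1}^3.
N_0 = 1
N_1 = 1 + 1 + 1 + 1^3 = 4
N_2 = 1 + 4 + 4 + 4^3 = 73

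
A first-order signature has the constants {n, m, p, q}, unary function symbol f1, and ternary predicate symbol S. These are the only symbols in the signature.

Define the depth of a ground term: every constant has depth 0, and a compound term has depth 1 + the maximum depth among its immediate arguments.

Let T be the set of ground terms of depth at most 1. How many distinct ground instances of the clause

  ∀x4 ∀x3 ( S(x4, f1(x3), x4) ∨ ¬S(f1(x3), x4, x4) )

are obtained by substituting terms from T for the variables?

Ground terms of depth ≤ 1:
  Write N_k for the number of ground terms of depth ≤ k. A term of depth ≤ k is either a constant or a function symbol applied to arguments of depth ≤ k−1, so N_k = 4 + N_{k-1}.
  N_0 = 4
  N_1 = 4 + 4 = 8
  Explicitly: n, m, p, q, f1(n), f1(m), f1(p), f1(q).
So there are 8 ground terms available for substitution.
The body mentions every one of the 2 quantified variables; since ground terms form a free algebra, no two substitutions collapse to the same formula.
Number of ground instances = 8^2 = 64.

64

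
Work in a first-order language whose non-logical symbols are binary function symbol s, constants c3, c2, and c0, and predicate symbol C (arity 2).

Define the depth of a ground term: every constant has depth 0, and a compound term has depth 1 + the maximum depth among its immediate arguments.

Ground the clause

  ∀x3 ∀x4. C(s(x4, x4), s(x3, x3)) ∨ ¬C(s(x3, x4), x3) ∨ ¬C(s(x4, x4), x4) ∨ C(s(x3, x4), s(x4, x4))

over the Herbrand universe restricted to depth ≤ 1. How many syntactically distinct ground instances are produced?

144

Ground terms of depth ≤ 1:
  Let N_k count ground terms of depth at most k. Each non-constant term of depth ≤ k is some function symbol applied to depth-≤(k−1) arguments, giving N_k = 3 + N_{k-1}^2.
  N_0 = 3
  N_1 = 3 + 3^2 = 12
  Explicitly: c3, c2, c0, s(c3, c3), s(c3, c2), s(c3, c0), s(c2, c3), s(c2, c2), s(c2, c0), s(c0, c3), s(c0, c2), s(c0, c0).
So there are 12 ground terms available for substitution.
There are 2 variables to instantiate (x3, x4), each occurring in at least one literal, so different choices give different ground instances.
Number of ground instances = 12^2 = 144.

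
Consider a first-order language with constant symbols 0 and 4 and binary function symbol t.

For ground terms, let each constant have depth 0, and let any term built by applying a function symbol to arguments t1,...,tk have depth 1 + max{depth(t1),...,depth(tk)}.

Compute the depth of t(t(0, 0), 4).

2

depth(t(0, 0)) = 1 + max(0, 0) = 1
depth(t(t(0, 0), 4)) = 1 + max(1, 0) = 2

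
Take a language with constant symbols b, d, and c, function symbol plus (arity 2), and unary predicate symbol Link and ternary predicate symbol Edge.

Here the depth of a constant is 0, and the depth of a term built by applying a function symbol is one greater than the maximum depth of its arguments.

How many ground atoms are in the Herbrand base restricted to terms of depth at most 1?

First count ground terms of depth ≤ 1.
Write N_k for the number of ground terms of depth ≤ k. A term of depth ≤ k is either a constant or a function symbol applied to arguments of depth ≤ k−1, so N_k = 3 + N_{k-1}^2.
N_0 = 3
N_1 = 3 + 3^2 = 12
Explicitly: b, d, c, plus(b, b), plus(b, d), plus(b, c), plus(d, b), plus(d, d), plus(d, c), plus(c, b), plus(c, d), plus(c, c).
So |H| = 12.
Ground atoms are formed by filling each argument slot of a predicate with a term from H, so an r-ary predicate gives |H|^r atoms:
  Link: 12;  Edge: 12^3 = 1728
Total ground atoms: 12 + 1728 = 1740.

1740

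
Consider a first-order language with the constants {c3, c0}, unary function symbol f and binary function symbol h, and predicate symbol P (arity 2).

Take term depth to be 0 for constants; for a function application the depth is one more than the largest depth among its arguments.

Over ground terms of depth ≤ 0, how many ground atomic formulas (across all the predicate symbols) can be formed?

First count ground terms of depth ≤ 0.
Let N_k = |{terms of depth ≤ k}|. Then N_0 = 2 and N_k = 2 + N_{k-1} + N_{k-1}^2 for k ≥ 1 (one summand per function symbol, arity giving the exponent).
N_0 = 2
Explicitly: c3, c0.
So |H| = 2.
Each predicate of arity r yields |H|^r ground atoms (one per choice of an r-tuple from H):
  P: 2^2 = 4
Total ground atoms: 4.

4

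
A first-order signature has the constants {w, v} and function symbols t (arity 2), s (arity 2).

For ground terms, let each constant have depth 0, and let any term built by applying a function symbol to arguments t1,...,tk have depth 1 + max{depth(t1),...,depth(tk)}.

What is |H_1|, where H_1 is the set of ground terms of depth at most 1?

10

Let N_k count ground terms of depth at most k. Each non-constant term of depth ≤ k is some function symbol applied to depth-≤(k−1) arguments, giving N_k = 2 + N_{k-1}^2 + N_{k-1}^2.
N_0 = 2
N_1 = 2 + 2^2 + 2^2 = 10
Explicitly: w, v, t(w, w), t(w, v), t(v, w), t(v, v), s(w, w), s(w, v), s(v, w), s(v, v).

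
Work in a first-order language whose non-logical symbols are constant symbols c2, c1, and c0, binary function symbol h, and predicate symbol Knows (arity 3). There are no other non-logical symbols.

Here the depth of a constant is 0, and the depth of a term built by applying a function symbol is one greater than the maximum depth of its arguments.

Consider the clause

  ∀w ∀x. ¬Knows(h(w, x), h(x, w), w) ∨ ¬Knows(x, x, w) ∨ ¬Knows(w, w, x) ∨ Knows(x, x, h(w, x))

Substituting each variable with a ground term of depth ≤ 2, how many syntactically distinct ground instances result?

21609

Ground terms of depth ≤ 2:
  Let N_k count ground terms of depth at most k. Each non-constant term of depth ≤ k is some function symbol applied to depth-≤(k−1) arguments, giving N_k = 3 + N_{k-1}^2.
  N_0 = 3
  N_1 = 3 + 3^2 = 12
  N_2 = 3 + 12^2 = 147
So there are 147 ground terms available for substitution.
The clause has 2 distinct variables (w, x), each appearing in the body. In the free term algebra distinct substitutions yield syntactically distinct ground instances.
Number of ground instances = 147^2 = 21609.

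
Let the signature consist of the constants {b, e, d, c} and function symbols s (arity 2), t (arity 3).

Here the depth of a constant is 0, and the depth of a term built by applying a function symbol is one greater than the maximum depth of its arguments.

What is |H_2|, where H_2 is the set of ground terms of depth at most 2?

Count level by level. With function symbols s/2, t/3, the terms of depth ≤ k are the 4 constants together with each function applied to depth-≤(k−1) tuples, so N_k = 4 + N_{k-1}^2 + N_{k-1}^3.
N_0 = 4
N_1 = 4 + 4^2 + 4^3 = 84
N_2 = 4 + 84^2 + 84^3 = 599764

599764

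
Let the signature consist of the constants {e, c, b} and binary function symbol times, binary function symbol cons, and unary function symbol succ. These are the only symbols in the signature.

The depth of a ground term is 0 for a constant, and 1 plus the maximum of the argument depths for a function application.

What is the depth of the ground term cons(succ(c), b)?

depth(succ(c)) = 1 + depth(c) = 1 + 0 = 1
depth(cons(succ(c), b)) = 1 + max(1, 0) = 2

2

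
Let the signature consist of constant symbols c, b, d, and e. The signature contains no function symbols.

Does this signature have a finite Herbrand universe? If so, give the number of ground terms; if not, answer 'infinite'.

There are no function symbols, so every ground term is one of the 4 constants.
The Herbrand universe is {c, b, d, e}, which is finite with 4 elements.

4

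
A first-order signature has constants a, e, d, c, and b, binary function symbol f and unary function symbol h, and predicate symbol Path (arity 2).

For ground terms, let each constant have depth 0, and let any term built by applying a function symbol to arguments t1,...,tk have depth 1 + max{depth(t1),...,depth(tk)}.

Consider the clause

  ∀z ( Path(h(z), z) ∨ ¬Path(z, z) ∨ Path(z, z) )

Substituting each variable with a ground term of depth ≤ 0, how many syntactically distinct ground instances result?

Ground terms of depth ≤ 0:
  Let N_k = |{terms of depth ≤ k}|. Then N_0 = 5 and N_k = 5 + N_{k-1}^2 + N_{k-1} for k ≥ 1 (one summand per function symbol, arity giving the exponent).
  N_0 = 5
So there are 5 ground terms available for substitution.
The variable z ranges independently over the available ground terms, and distinct assignments produce distinct instances.
Number of ground instances = 5.

5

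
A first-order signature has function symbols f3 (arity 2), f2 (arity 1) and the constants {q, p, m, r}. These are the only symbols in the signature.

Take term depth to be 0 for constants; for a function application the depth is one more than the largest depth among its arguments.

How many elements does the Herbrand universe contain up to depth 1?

24

Count level by level. With function symbols f3/2, f2/1, the terms of depth ≤ k are the 4 constants together with each function applied to depth-≤(k−1) tuples, so N_k = 4 + N_{k-1}^2 + N_{k-1}.
N_0 = 4
N_1 = 4 + 4^2 + 4 = 24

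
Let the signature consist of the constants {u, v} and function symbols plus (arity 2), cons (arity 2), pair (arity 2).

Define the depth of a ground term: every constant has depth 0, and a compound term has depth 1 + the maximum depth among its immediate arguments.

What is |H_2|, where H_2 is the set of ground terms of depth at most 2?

590

If N_k denotes the number of depth-≤k ground terms, the 2 constants give N_0 = 2, and each function symbol of arity r contributes N_{k-1}^r new terms at level k: N_k = 2 + N_{k-1}^2 + N_{k-1}^2 + N_{k-1}^2.
N_0 = 2
N_1 = 2 + 2^2 + 2^2 + 2^2 = 14
N_2 = 2 + 14^2 + 14^2 + 14^2 = 590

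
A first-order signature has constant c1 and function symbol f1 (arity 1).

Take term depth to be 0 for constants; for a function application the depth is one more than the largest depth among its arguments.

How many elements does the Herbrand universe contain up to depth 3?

Count level by level. With function symbols f1/1, the terms of depth ≤ k are the 1 constant together with each function applied to depth-≤(k−1) tuples, so N_k = 1 + N_{k-1}.
N_0 = 1
N_1 = 1 + 1 = 2
N_2 = 1 + 2 = 3
N_3 = 1 + 3 = 4
Explicitly: c1, f1(c1), f1(f1(c1)), f1(f1(f1(c1))).

4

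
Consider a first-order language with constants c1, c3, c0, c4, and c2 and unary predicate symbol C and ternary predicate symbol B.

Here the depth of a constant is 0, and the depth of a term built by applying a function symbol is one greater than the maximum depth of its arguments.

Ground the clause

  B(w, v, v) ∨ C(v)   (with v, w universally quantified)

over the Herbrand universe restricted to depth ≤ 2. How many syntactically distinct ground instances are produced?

25

Ground terms of depth ≤ 2:
  With no function symbols every ground term is a constant, so there are exactly 5 ground terms at every depth bound.
  N_0 = 5
  N_1 = 5
  N_2 = 5
  Explicitly: c1, c3, c0, c4, c2.
So there are 5 ground terms available for substitution.
The clause has 2 distinct variables (v, w), each appearing in the body. In the free term algebra distinct substitutions yield syntactically distinct ground instances.
Number of ground instances = 5^2 = 25.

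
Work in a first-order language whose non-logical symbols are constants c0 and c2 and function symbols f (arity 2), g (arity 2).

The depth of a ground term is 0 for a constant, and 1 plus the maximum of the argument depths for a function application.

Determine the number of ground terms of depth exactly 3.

81408

Write N_k for the number of ground terms of depth ≤ k. A term of depth ≤ k is either a constant or a function symbol applied to arguments of depth ≤ k−1, so N_k = 2 + N_{k-1}^2 + N_{k-1}^2.
N_0 = 2
N_1 = 2 + 2^2 + 2^2 = 10
N_2 = 2 + 10^2 + 10^2 = 202
N_3 = 2 + 202^2 + 202^2 = 81610
Terms of depth exactly 3: N_3 − N_2 = 81610 − 202 = 81408.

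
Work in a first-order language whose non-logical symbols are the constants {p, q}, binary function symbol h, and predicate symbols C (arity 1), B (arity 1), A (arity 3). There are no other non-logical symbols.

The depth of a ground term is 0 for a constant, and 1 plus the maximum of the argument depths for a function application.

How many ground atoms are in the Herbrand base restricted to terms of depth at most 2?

First count ground terms of depth ≤ 2.
Let N_k count ground terms of depth at most k. Each non-constant term of depth ≤ k is some function symbol applied to depth-≤(k−1) arguments, giving N_k = 2 + N_{k-1}^2.
N_0 = 2
N_1 = 2 + 2^2 = 6
N_2 = 2 + 6^2 = 38
So |H| = 38.
A ground atom is a predicate applied to a tuple of terms from H, so the count is the sum over predicates of |H|^arity:
  C: 38;  B: 38;  A: 38^3 = 54872
Total ground atoms: 38 + 38 + 54872 = 54948.

54948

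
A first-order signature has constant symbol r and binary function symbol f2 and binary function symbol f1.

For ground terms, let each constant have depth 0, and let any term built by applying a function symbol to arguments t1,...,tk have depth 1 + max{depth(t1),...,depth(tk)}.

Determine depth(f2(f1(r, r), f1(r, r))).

2

depth(f1(r, r)) = 1 + max(0, 0) = 1
depth(f2(f1(r, r), f1(r, r))) = 1 + max(1, 1) = 2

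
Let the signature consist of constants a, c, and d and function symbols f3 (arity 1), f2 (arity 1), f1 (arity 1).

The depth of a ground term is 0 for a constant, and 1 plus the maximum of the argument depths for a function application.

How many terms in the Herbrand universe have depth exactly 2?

27

Count level by level. With function symbols f3/1, f2/1, f1/1, the terms of depth ≤ k are the 3 constants together with each function applied to depth-≤(k−1) tuples, so N_k = 3 + N_{k-1} + N_{k-1} + N_{k-1}.
N_0 = 3
N_1 = 3 + 3 + 3 + 3 = 12
N_2 = 3 + 12 + 12 + 12 = 39
Terms of depth exactly 2: N_2 − N_1 = 39 − 12 = 27.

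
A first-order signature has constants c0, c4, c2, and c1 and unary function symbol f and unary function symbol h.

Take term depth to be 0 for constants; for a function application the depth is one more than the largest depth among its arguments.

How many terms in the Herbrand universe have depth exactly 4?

64

If N_k denotes the number of depth-≤k ground terms, the 4 constants give N_0 = 4, and each function symbol of arity r contributes N_{k-1}^r new terms at level k: N_k = 4 + N_{k-1} + N_{k-1}.
N_0 = 4
N_1 = 4 + 4 + 4 = 12
N_2 = 4 + 12 + 12 = 28
N_3 = 4 + 28 + 28 = 60
N_4 = 4 + 60 + 60 = 124
Terms of depth exactly 4: N_4 − N_3 = 124 − 60 = 64.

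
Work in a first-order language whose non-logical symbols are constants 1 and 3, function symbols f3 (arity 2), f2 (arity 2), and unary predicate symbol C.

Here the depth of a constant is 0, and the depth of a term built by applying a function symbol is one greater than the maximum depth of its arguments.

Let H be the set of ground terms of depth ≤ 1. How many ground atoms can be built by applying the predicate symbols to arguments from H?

First count ground terms of depth ≤ 1.
Let N_k = |{terms of depth ≤ k}|. Then N_0 = 2 and N_k = 2 + N_{k-1}^2 + N_{k-1}^2 for k ≥ 1 (one summand per function symbol, arity giving the exponent).
N_0 = 2
N_1 = 2 + 2^2 + 2^2 = 10
Explicitly: 1, 3, f3(1, 1), f3(1, 3), f3(3, 1), f3(3, 3), f2(1, 1), f2(1, 3), f2(3, 1), f2(3, 3).
So |H| = 10.
Ground atoms are formed by filling each argument slot of a predicate with a term from H, so an r-ary predicate gives |H|^r atoms:
  C: 10
Total ground atoms: 10.

10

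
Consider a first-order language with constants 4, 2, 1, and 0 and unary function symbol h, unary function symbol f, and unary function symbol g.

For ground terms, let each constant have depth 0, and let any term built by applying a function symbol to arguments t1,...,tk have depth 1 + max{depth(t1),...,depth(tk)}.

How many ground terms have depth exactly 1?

Write N_k for the number of ground terms of depth ≤ k. A term of depth ≤ k is either a constant or a function symbol applied to arguments of depth ≤ k−1, so N_k = 4 + N_{k-1} + N_{k-1} + N_{k-1}.
N_0 = 4
N_1 = 4 + 4 + 4 + 4 = 16
Terms of depth exactly 1: N_1 − N_0 = 16 − 4 = 12.

12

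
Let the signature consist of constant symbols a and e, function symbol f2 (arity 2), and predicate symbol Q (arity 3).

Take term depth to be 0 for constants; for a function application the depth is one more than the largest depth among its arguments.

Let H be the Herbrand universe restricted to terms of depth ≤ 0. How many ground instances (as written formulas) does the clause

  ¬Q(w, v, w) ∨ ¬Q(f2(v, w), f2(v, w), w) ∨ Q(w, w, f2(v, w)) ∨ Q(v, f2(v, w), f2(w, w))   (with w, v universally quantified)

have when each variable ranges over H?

4

Ground terms of depth ≤ 0:
  Count level by level. With function symbols f2/2, the terms of depth ≤ k are the 2 constants together with each function applied to depth-≤(k−1) tuples, so N_k = 2 + N_{k-1}^2.
  N_0 = 2
  Explicitly: a, e.
So there are 2 ground terms available for substitution.
The clause has 2 distinct variables (w, v), each appearing in the body. In the free term algebra distinct substitutions yield syntactically distinct ground instances.
Number of ground instances = 2^2 = 4.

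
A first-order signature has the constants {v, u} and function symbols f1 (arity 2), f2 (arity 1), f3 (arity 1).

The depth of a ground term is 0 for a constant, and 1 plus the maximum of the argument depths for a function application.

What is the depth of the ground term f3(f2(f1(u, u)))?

3

depth(f1(u, u)) = 1 + max(0, 0) = 1
depth(f2(f1(u, u))) = 1 + depth(f1(u, u)) = 1 + 1 = 2
depth(f3(f2(f1(u, u)))) = 1 + depth(f2(f1(u, u))) = 1 + 2 = 3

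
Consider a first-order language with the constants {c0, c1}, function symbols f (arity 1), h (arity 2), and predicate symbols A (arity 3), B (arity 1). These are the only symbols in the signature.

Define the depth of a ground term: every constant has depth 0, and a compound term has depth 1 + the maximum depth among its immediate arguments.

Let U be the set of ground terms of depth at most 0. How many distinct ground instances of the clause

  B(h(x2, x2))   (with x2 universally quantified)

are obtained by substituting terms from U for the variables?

2

Ground terms of depth ≤ 0:
  Write N_k for the number of ground terms of depth ≤ k. A term of depth ≤ k is either a constant or a function symbol applied to arguments of depth ≤ k−1, so N_k = 2 + N_{k-1} + N_{k-1}^2.
  N_0 = 2
So there are 2 ground terms available for substitution.
The variable x2 ranges independently over the available ground terms, and distinct assignments produce distinct instances.
Number of ground instances = 2.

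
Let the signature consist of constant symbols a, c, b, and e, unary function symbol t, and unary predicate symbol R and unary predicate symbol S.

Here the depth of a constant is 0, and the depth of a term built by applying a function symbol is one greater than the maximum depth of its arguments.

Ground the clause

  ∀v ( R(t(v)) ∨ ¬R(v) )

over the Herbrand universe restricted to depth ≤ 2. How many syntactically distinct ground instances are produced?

Ground terms of depth ≤ 2:
  Let N_k count ground terms of depth at most k. Each non-constant term of depth ≤ k is some function symbol applied to depth-≤(k−1) arguments, giving N_k = 4 + N_{k-1}.
  N_0 = 4
  N_1 = 4 + 4 = 8
  N_2 = 4 + 8 = 12
So there are 12 ground terms available for substitution.
The variable v ranges independently over the available ground terms, and distinct assignments produce distinct instances.
Number of ground instances = 12.

12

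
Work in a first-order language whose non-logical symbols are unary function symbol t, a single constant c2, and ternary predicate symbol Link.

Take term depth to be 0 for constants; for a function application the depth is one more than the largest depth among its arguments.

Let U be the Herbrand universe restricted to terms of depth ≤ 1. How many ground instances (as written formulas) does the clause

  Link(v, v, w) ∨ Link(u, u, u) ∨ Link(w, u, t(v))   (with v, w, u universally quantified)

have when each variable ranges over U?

Ground terms of depth ≤ 1:
  If N_k denotes the number of depth-≤k ground terms, the 1 constant gives N_0 = 1, and each function symbol of arity r contributes N_{k-1}^r new terms at level k: N_k = 1 + N_{k-1}.
  N_0 = 1
  N_1 = 1 + 1 = 2
So there are 2 ground terms available for substitution.
Each of v, w, u ranges independently over the available ground terms, and distinct assignments produce distinct instances.
Number of ground instances = 2^3 = 8.

8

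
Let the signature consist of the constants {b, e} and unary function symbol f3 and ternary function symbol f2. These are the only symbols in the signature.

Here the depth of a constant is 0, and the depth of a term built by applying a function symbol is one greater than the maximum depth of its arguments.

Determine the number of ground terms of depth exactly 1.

10

If N_k denotes the number of depth-≤k ground terms, the 2 constants give N_0 = 2, and each function symbol of arity r contributes N_{k-1}^r new terms at level k: N_k = 2 + N_{k-1} + N_{k-1}^3.
N_0 = 2
N_1 = 2 + 2 + 2^3 = 12
Terms of depth exactly 1: N_1 − N_0 = 12 − 2 = 10.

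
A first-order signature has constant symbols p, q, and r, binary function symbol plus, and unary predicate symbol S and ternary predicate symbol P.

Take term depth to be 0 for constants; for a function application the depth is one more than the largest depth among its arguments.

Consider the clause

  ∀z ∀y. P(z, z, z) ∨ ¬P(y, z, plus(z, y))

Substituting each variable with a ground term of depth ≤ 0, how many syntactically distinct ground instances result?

9

Ground terms of depth ≤ 0:
  Count level by level. With function symbols plus/2, the terms of depth ≤ k are the 3 constants together with each function applied to depth-≤(k−1) tuples, so N_k = 3 + N_{k-1}^2.
  N_0 = 3
  Explicitly: p, q, r.
So there are 3 ground terms available for substitution.
The clause has 2 distinct variables (z, y), each appearing in the body. In the free term algebra distinct substitutions yield syntactically distinct ground instances.
Number of ground instances = 3^2 = 9.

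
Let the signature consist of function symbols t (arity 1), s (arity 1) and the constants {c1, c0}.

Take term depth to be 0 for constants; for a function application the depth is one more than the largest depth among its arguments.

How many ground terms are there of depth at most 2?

14

Write N_k for the number of ground terms of depth ≤ k. A term of depth ≤ k is either a constant or a function symbol applied to arguments of depth ≤ k−1, so N_k = 2 + N_{k-1} + N_{k-1}.
N_0 = 2
N_1 = 2 + 2 + 2 = 6
N_2 = 2 + 6 + 6 = 14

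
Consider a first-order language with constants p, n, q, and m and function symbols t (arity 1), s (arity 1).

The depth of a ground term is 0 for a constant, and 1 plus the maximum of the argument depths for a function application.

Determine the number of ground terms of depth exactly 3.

32

Write N_k for the number of ground terms of depth ≤ k. A term of depth ≤ k is either a constant or a function symbol applied to arguments of depth ≤ k−1, so N_k = 4 + N_{k-1} + N_{k-1}.
N_0 = 4
N_1 = 4 + 4 + 4 = 12
N_2 = 4 + 12 + 12 = 28
N_3 = 4 + 28 + 28 = 60
Terms of depth exactly 3: N_3 − N_2 = 60 − 28 = 32.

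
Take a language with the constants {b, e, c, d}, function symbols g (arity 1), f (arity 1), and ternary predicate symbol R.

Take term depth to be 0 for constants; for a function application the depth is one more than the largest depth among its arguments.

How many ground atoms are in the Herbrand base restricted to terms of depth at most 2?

21952

First count ground terms of depth ≤ 2.
Let N_k = |{terms of depth ≤ k}|. Then N_0 = 4 and N_k = 4 + N_{k-1} + N_{k-1} for k ≥ 1 (one summand per function symbol, arity giving the exponent).
N_0 = 4
N_1 = 4 + 4 + 4 = 12
N_2 = 4 + 12 + 12 = 28
So |H| = 28.
Each predicate of arity r yields |H|^r ground atoms (one per choice of an r-tuple from H):
  R: 28^3 = 21952
Total ground atoms: 21952.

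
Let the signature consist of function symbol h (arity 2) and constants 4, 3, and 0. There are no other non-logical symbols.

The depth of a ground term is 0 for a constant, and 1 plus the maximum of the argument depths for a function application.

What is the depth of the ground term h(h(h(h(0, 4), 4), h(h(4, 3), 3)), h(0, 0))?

4

depth(h(0, 4)) = 1 + max(0, 0) = 1
depth(h(h(0, 4), 4)) = 1 + max(1, 0) = 2
depth(h(4, 3)) = 1 + max(0, 0) = 1
depth(h(h(4, 3), 3)) = 1 + max(1, 0) = 2
depth(h(h(h(0, 4), 4), h(h(4, 3), 3))) = 1 + max(2, 2) = 3
depth(h(0, 0)) = 1 + max(0, 0) = 1
depth(h(h(h(h(0, 4), 4), h(h(4, 3), 3)), h(0, 0))) = 1 + max(3, 1) = 4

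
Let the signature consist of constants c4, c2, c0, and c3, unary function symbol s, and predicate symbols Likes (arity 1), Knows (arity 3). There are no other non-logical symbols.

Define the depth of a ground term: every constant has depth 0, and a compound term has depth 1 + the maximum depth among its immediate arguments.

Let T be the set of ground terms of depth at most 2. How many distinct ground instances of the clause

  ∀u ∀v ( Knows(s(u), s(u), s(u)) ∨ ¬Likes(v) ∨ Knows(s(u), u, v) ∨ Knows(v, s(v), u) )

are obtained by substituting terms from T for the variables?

144

Ground terms of depth ≤ 2:
  Count level by level. With function symbols s/1, the terms of depth ≤ k are the 4 constants together with each function applied to depth-≤(k−1) tuples, so N_k = 4 + N_{k-1}.
  N_0 = 4
  N_1 = 4 + 4 = 8
  N_2 = 4 + 8 = 12
  Explicitly: c4, c2, c0, c3, s(c4), s(c2), s(c0), s(c3), s(s(c4)), s(s(c2)), s(s(c0)), s(s(c3)).
So there are 12 ground terms available for substitution.
The body mentions every one of the 2 quantified variables; since ground terms form a free algebra, no two substitutions collapse to the same formula.
Number of ground instances = 12^2 = 144.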